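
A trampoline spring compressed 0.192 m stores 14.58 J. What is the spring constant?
k = 2·PE/x² = 2·14.58/(0.192)² = 791.0 N/m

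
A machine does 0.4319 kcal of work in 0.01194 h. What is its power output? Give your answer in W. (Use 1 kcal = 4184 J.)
Convert to SI: W = 1807.07 J, t = 42.984 s
P = W/t = 1807.07/42.984 = 42.04 W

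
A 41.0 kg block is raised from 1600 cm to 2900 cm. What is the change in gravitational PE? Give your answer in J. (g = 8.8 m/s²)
Convert to SI: m = 41.0 kg, Δh = 13.0 m
ΔPE = mgΔh = (41.0)(8.8)(13.0) = 4690 J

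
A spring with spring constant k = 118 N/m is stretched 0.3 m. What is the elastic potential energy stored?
PE = ½kx² = ½(118)(0.3)² = 5.31 J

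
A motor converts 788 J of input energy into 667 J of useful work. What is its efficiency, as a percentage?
η = W_out/W_in = 667/788 = 84.64%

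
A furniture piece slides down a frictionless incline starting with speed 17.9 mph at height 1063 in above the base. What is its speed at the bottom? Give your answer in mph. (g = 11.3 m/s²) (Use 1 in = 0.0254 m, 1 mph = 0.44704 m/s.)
Convert to SI: v₀ = 8.00202 m/s, h = 27.0002 m
½mv₀² + mgh = ½mv² ⇒ v = √(v₀² + 2gh) = √(8.00202² + 2·11.3·27.0002) = 25.9661 m/s = 58.08 mph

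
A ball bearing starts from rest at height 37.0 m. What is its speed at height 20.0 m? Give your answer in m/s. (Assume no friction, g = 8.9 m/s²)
mgh₁ = mgh₂ + ½mv² ⇒ v = √(2g(h₁−h₂)) = √(2·8.9·17.0) = 17.4 m/s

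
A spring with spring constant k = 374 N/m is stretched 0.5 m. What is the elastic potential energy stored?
PE = ½kx² = ½(374)(0.5)² = 46.75 J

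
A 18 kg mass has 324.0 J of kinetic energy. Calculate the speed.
v = √(2·KE/m) = √(2·324.0/18) = 6.0 m/s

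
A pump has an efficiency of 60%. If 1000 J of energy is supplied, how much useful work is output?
W_out = η·W_in = 0.6·1000 = 600.0 J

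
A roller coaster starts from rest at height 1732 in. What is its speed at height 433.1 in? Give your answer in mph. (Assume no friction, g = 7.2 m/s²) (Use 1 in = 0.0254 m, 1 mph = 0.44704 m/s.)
Convert to SI: h₁−h₂ = 32.9921 m
mgh₁ = mgh₂ + ½mv² ⇒ v = √(2g(h₁−h₂)) = √(2·7.2·32.9921) = 21.7965 m/s = 48.76 mph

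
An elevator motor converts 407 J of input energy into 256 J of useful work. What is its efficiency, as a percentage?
η = W_out/W_in = 256/407 = 62.9%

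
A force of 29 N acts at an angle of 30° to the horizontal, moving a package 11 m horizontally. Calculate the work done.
W = F·d·cosθ = (29)(11)cos(30°) = 276.3 J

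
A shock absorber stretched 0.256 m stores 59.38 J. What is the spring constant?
k = 2·PE/x² = 2·59.38/(0.256)² = 1812 N/m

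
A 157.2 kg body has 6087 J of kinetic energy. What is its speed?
v = √(2·KE/m) = √(2·6087/157.2) = 8.8 m/s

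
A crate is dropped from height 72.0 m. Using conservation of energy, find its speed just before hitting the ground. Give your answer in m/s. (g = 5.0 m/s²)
mgh = ½mv² ⇒ v = √(2gh) = √(2·5.0·72.0) = 26.83 m/s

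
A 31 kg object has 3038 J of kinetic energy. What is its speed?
v = √(2·KE/m) = √(2·3038/31) = 14.0 m/s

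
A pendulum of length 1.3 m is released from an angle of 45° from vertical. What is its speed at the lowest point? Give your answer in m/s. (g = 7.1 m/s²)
h = L(1 − cosθ) = 1.3(1 − cos45°) = 0.380761 m
v = √(2gh) = √(2·7.1·0.380761) = 2.325 m/s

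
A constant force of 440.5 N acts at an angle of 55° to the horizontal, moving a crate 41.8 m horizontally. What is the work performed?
W = F·d·cosθ = (440.5)(41.8)cos(55°) = 10560 J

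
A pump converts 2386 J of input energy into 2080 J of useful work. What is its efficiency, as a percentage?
η = W_out/W_in = 2080/2386 = 87.18%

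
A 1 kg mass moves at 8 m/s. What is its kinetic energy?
KE = ½mv² = ½(1)(8)² = 32.0 J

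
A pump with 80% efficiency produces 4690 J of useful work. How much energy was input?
W_in = W_out/η = 4690/0.8 = 5863 J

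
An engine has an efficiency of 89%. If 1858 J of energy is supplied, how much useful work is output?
W_out = η·W_in = 0.89·1858 = 1653.62 J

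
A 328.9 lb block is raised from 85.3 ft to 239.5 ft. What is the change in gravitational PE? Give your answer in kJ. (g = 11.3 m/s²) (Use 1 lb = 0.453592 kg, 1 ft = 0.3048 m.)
Convert to SI: m = 149.186 kg, Δh = 47.0002 m
ΔPE = mgΔh = (149.186)(11.3)(47.0002) = 79233.2 J = 79.23 kJ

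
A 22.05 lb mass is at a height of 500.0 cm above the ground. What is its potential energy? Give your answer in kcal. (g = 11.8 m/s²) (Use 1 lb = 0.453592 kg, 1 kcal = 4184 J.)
Convert to SI: m = 10.0017 kg, h = 5.0 m
PE = mgh = (10.0017)(11.8)(5.0) = 590.101 J = 0.141 kcal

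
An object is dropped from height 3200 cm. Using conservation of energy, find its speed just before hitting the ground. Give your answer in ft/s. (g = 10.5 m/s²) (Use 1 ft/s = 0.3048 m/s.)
Convert to SI: h = 32.0 m
mgh = ½mv² ⇒ v = √(2gh) = √(2·10.5·32.0) = 25.923 m/s = 85.05 ft/s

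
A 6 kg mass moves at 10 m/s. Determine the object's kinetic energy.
KE = ½mv² = ½(6)(10)² = 300.0 J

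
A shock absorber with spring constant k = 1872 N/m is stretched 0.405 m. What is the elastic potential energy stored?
PE = ½kx² = ½(1872)(0.405)² = 153.5 J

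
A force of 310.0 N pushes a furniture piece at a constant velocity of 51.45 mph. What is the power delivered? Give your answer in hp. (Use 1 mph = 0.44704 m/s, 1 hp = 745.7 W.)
Convert to SI: F = 310.0 N, v = 23.0002 m/s
P = Fv = (310.0)(23.0002) = 7130.06 W = 9.562 hp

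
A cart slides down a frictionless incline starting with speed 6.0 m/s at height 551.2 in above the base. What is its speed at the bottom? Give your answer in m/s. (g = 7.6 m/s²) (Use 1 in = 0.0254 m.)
Convert to SI: v₀ = 6.0 m/s, h = 14.0005 m
½mv₀² + mgh = ½mv² ⇒ v = √(v₀² + 2gh) = √(6.0² + 2·7.6·14.0005) = 15.77 m/s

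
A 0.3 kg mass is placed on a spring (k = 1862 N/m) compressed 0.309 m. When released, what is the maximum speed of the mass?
½kx² = ½mv² ⇒ v = x√(k/m) = (0.309)√(1862/0.3) = 24.34 m/s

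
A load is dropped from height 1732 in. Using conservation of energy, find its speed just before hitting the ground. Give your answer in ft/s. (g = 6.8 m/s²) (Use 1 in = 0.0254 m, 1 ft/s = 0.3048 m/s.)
Convert to SI: h = 43.9928 m
mgh = ½mv² ⇒ v = √(2gh) = √(2·6.8·43.9928) = 24.4602 m/s = 80.25 ft/s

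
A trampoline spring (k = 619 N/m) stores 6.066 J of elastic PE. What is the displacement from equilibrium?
x = √(2·PE/k) = √(2·6.066/619) = 0.14 m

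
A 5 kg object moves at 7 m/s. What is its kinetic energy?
KE = ½mv² = ½(5)(7)² = 122.5 J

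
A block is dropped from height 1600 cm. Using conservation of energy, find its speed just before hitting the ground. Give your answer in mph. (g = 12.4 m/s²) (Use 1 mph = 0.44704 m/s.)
Convert to SI: h = 16.0 m
mgh = ½mv² ⇒ v = √(2gh) = √(2·12.4·16.0) = 19.9198 m/s = 44.56 mph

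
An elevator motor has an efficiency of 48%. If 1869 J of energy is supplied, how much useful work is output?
W_out = η·W_in = 0.48·1869 = 897.12 J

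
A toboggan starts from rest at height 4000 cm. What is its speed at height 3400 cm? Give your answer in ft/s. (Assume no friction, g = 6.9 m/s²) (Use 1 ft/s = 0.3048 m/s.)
Convert to SI: h₁−h₂ = 6.0 m
mgh₁ = mgh₂ + ½mv² ⇒ v = √(2g(h₁−h₂)) = √(2·6.9·6.0) = 9.09945 m/s = 29.85 ft/s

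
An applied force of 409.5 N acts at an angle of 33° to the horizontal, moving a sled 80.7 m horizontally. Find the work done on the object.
W = F·d·cosθ = (409.5)(80.7)cos(33°) = 27720 J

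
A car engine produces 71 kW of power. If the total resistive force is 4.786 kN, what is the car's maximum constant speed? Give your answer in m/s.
Convert to SI: F = 4786.0 N
P = Fv ⇒ v = P/F = 71000 W/4786.0 N = 14.83 m/s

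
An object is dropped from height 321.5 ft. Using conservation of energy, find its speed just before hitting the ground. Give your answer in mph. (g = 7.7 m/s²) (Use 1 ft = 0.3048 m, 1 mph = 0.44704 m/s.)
Convert to SI: h = 97.9932 m
mgh = ½mv² ⇒ v = √(2gh) = √(2·7.7·97.9932) = 38.8471 m/s = 86.9 mph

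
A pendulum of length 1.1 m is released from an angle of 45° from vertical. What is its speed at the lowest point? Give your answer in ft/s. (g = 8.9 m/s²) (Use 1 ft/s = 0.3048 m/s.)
h = L(1 − cosθ) = 1.1(1 − cos45°) = 0.322183 m
v = √(2gh) = √(2·8.9·0.322183) = 2.39475 m/s = 7.857 ft/s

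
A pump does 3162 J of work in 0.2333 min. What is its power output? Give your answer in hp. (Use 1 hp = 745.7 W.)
Convert to SI: W = 3162.0 J, t = 13.998 s
P = W/t = 3162.0/13.998 = 225.889 W = 0.3029 hp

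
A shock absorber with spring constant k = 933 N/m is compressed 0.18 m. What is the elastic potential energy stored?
PE = ½kx² = ½(933)(0.18)² = 15.11 J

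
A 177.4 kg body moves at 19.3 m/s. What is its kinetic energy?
KE = ½mv² = ½(177.4)(19.3)² = 33040 J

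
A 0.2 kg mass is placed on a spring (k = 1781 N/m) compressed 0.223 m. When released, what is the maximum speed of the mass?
½kx² = ½mv² ⇒ v = x√(k/m) = (0.223)√(1781/0.2) = 21.04 m/s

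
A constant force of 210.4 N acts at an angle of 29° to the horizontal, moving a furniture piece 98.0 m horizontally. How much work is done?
W = F·d·cosθ = (210.4)(98.0)cos(29°) = 18030 J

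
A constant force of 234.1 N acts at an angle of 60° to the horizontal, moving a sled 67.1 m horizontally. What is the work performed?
W = F·d·cosθ = (234.1)(67.1)cos(60°) = 7854 J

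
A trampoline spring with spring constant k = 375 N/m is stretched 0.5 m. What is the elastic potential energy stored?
PE = ½kx² = ½(375)(0.5)² = 46.88 J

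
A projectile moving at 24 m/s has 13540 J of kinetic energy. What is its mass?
m = 2·KE/v² = 2·13540/(24)² = 47.01 kg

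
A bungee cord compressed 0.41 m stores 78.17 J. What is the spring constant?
k = 2·PE/x² = 2·78.17/(0.41)² = 930.0 N/m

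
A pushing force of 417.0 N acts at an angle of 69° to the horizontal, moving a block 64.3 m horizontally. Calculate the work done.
W = F·d·cosθ = (417.0)(64.3)cos(69°) = 9609 J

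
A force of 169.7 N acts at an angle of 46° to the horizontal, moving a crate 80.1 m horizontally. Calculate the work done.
W = F·d·cosθ = (169.7)(80.1)cos(46°) = 9442 J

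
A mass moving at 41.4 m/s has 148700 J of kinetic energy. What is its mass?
m = 2·KE/v² = 2·148700/(41.4)² = 173.5 kg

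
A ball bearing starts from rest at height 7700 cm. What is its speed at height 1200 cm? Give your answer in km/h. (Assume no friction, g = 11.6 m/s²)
Convert to SI: h₁−h₂ = 65.0 m
mgh₁ = mgh₂ + ½mv² ⇒ v = √(2g(h₁−h₂)) = √(2·11.6·65.0) = 38.833 m/s = 139.8 km/h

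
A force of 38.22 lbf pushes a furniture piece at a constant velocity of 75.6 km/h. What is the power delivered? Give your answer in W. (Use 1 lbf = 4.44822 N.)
Convert to SI: F = 170.011 N, v = 21.0 m/s
P = Fv = (170.011)(21.0) = 3570 W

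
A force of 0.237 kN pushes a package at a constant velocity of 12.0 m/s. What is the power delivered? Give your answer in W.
Convert to SI: F = 237.0 N, v = 12.0 m/s
P = Fv = (237.0)(12.0) = 2844 W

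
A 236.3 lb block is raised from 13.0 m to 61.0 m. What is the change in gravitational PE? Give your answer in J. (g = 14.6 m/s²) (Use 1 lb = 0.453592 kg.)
Convert to SI: m = 107.184 kg, Δh = 48.0 m
ΔPE = mgΔh = (107.184)(14.6)(48.0) = 75110 J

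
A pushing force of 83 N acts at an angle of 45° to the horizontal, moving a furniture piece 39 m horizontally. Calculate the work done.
W = F·d·cosθ = (83)(39)cos(45°) = 2289 J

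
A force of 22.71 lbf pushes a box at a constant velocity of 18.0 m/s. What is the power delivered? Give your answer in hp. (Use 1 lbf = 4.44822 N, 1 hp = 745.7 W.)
Convert to SI: F = 101.019 N, v = 18.0 m/s
P = Fv = (101.019)(18.0) = 1818.34 W = 2.438 hp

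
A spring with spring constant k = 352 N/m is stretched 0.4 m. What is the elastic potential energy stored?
PE = ½kx² = ½(352)(0.4)² = 28.16 J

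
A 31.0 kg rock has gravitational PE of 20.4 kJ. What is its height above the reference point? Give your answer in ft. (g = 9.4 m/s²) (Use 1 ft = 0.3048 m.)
Convert to SI: m = 31.0 kg, PE = 20400.0 J
h = PE/(mg) = 20400.0/(31.0·9.4) = 70.0069 m = 229.7 ft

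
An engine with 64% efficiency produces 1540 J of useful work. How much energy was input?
W_in = W_out/η = 1540/0.64 = 2406 J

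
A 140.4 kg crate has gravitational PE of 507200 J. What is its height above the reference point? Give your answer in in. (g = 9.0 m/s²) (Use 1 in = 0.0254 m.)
h = PE/(mg) = 507200/(140.4·9.0) = 401.393 m = 15800 in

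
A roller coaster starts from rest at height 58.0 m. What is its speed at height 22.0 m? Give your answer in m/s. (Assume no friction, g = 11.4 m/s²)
mgh₁ = mgh₂ + ½mv² ⇒ v = √(2g(h₁−h₂)) = √(2·11.4·36.0) = 28.65 m/s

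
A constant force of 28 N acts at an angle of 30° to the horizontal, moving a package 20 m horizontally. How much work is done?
W = F·d·cosθ = (28)(20)cos(30°) = 485.0 J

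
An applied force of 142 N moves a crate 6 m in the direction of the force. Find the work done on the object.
W = F·d = (142)(6) = 852.0 J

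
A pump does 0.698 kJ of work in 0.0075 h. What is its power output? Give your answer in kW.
Convert to SI: W = 698.0 J, t = 27.0 s
P = W/t = 698.0/27.0 = 25.8519 W = 0.02585 kW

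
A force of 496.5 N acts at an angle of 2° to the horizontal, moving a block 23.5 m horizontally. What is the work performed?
W = F·d·cosθ = (496.5)(23.5)cos(2°) = 11660 J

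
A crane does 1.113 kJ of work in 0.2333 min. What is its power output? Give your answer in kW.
Convert to SI: W = 1113.0 J, t = 13.998 s
P = W/t = 1113.0/13.998 = 79.5114 W = 0.07951 kW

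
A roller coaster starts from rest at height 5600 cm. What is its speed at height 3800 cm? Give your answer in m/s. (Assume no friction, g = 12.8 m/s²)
Convert to SI: h₁−h₂ = 18.0 m
mgh₁ = mgh₂ + ½mv² ⇒ v = √(2g(h₁−h₂)) = √(2·12.8·18.0) = 21.47 m/s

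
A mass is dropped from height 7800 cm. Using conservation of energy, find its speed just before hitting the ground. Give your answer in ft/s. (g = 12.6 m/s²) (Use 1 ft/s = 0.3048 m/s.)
Convert to SI: h = 78.0 m
mgh = ½mv² ⇒ v = √(2gh) = √(2·12.6·78.0) = 44.3351 m/s = 145.5 ft/s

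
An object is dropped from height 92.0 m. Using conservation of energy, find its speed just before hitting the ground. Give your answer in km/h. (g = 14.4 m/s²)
mgh = ½mv² ⇒ v = √(2gh) = √(2·14.4·92.0) = 51.4743 m/s = 185.3 km/h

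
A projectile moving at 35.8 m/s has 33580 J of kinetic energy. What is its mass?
m = 2·KE/v² = 2·33580/(35.8)² = 52.4 kg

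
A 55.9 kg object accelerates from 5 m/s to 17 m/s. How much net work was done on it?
W = ΔKE = ½m(v₂² − v₁²) = ½(55.9)(17² − 5²) = 7378.8 J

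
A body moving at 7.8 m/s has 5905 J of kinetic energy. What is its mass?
m = 2·KE/v² = 2·5905/(7.8)² = 194.1 kg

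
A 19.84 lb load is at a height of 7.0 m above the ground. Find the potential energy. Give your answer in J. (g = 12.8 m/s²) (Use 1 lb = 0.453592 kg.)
Convert to SI: m = 8.99927 kg, h = 7.0 m
PE = mgh = (8.99927)(12.8)(7.0) = 806.3 J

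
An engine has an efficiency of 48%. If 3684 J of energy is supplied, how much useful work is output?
W_out = η·W_in = 0.48·3684 = 1768.32 J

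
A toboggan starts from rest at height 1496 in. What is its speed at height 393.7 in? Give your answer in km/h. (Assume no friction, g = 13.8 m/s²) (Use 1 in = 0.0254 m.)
Convert to SI: h₁−h₂ = 27.9984 m
mgh₁ = mgh₂ + ½mv² ⇒ v = √(2g(h₁−h₂)) = √(2·13.8·27.9984) = 27.7985 m/s = 100.1 km/h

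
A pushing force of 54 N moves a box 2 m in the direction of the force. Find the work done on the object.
W = F·d = (54)(2) = 108.0 J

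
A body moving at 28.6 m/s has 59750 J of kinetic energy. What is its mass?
m = 2·KE/v² = 2·59750/(28.6)² = 146.1 kg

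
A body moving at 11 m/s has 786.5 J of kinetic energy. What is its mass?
m = 2·KE/v² = 2·786.5/(11)² = 13.0 kg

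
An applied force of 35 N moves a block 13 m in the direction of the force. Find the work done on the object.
W = F·d = (35)(13) = 455.0 J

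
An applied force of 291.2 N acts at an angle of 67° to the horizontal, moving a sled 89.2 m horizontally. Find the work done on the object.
W = F·d·cosθ = (291.2)(89.2)cos(67°) = 10150 J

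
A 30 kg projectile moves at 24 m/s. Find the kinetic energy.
KE = ½mv² = ½(30)(24)² = 8640.0 J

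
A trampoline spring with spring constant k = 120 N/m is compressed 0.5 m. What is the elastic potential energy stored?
PE = ½kx² = ½(120)(0.5)² = 15.0 J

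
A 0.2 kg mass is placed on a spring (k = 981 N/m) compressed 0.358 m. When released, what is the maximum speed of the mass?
½kx² = ½mv² ⇒ v = x√(k/m) = (0.358)√(981/0.2) = 25.07 m/s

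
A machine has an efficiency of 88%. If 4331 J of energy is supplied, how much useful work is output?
W_out = η·W_in = 0.88·4331 = 3811.28 J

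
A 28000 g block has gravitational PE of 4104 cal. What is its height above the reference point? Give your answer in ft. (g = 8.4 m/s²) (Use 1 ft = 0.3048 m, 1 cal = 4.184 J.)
Convert to SI: m = 28.0 kg, PE = 17171.1 J
h = PE/(mg) = 17171.1/(28.0·8.4) = 73.0065 m = 239.5 ft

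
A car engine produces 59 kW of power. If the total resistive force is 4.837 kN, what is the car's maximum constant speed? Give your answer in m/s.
Convert to SI: F = 4837.0 N
P = Fv ⇒ v = P/F = 59000 W/4837.0 N = 12.2 m/s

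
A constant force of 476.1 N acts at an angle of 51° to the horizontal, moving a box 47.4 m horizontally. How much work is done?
W = F·d·cosθ = (476.1)(47.4)cos(51°) = 14200 J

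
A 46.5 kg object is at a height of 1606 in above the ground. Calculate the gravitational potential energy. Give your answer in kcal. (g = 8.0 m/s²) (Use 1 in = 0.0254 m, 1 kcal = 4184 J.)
Convert to SI: m = 46.5 kg, h = 40.7924 m
PE = mgh = (46.5)(8.0)(40.7924) = 15174.8 J = 3.627 kcal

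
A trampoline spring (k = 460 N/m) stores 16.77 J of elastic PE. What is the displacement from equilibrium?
x = √(2·PE/k) = √(2·16.77/460) = 0.27 m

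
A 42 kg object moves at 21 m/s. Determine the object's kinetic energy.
KE = ½mv² = ½(42)(21)² = 9261.0 J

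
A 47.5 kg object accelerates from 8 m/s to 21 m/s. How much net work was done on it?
W = ΔKE = ½m(v₂² − v₁²) = ½(47.5)(21² − 8²) = 8953.75 J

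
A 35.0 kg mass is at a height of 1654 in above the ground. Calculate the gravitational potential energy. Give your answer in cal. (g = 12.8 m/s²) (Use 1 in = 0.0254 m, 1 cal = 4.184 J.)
Convert to SI: m = 35.0 kg, h = 42.0116 m
PE = mgh = (35.0)(12.8)(42.0116) = 18821.2 J = 4498 cal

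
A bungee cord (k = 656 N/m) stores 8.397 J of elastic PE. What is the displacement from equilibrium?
x = √(2·PE/k) = √(2·8.397/656) = 0.16 m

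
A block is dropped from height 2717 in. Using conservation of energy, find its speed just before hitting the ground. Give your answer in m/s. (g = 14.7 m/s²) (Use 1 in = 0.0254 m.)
Convert to SI: h = 69.0118 m
mgh = ½mv² ⇒ v = √(2gh) = √(2·14.7·69.0118) = 45.04 m/s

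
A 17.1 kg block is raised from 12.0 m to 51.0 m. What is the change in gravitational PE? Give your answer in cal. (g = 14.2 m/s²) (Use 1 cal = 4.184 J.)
ΔPE = mgΔh = (17.1)(14.2)(39.0) = 9469.98 J = 2263 cal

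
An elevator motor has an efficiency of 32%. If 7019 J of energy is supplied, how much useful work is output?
W_out = η·W_in = 0.32·7019 = 2246.08 J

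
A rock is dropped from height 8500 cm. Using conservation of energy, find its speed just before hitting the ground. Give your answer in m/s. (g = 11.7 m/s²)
Convert to SI: h = 85.0 m
mgh = ½mv² ⇒ v = √(2gh) = √(2·11.7·85.0) = 44.6 m/s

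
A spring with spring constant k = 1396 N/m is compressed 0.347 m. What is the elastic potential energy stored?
PE = ½kx² = ½(1396)(0.347)² = 84.05 J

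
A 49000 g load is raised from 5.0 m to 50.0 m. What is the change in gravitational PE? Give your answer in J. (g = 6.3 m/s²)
Convert to SI: m = 49.0 kg, Δh = 45.0 m
ΔPE = mgΔh = (49.0)(6.3)(45.0) = 13890 J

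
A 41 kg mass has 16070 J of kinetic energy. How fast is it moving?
v = √(2·KE/m) = √(2·16070/41) = 28.0 m/s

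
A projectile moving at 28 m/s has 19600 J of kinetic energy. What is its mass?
m = 2·KE/v² = 2·19600/(28)² = 50.0 kg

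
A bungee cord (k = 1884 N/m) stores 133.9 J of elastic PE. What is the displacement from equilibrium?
x = √(2·PE/k) = √(2·133.9/1884) = 0.377 m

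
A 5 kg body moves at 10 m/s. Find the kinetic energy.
KE = ½mv² = ½(5)(10)² = 250.0 J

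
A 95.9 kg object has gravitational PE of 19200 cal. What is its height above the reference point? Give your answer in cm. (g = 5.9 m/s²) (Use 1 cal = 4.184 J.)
Convert to SI: m = 95.9 kg, PE = 80332.8 J
h = PE/(mg) = 80332.8/(95.9·5.9) = 141.978 m = 14200 cm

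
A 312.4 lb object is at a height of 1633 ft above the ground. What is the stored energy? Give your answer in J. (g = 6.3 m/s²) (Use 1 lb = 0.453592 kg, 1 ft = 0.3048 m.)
Convert to SI: m = 141.702 kg, h = 497.738 m
PE = mgh = (141.702)(6.3)(497.738) = 444300 J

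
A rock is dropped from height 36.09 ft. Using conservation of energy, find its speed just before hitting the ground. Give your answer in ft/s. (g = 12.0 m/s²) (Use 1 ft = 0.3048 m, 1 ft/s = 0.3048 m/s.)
Convert to SI: h = 11.0002 m
mgh = ½mv² ⇒ v = √(2gh) = √(2·12.0·11.0002) = 16.2482 m/s = 53.31 ft/s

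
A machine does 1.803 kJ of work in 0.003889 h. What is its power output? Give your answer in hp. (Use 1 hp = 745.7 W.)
Convert to SI: W = 1803.0 J, t = 14.0004 s
P = W/t = 1803.0/14.0004 = 128.782 W = 0.1727 hp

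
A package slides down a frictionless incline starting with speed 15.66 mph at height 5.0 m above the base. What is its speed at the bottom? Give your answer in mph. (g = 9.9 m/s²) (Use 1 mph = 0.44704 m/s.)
Convert to SI: v₀ = 7.00065 m/s, h = 5.0 m
½mv₀² + mgh = ½mv² ⇒ v = √(v₀² + 2gh) = √(7.00065² + 2·9.9·5.0) = 12.1659 m/s = 27.21 mph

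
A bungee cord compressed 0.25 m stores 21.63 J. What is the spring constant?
k = 2·PE/x² = 2·21.63/(0.25)² = 692.2 N/m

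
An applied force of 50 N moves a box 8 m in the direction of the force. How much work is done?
W = F·d = (50)(8) = 400.0 J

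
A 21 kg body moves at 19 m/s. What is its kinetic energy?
KE = ½mv² = ½(21)(19)² = 3790.5 J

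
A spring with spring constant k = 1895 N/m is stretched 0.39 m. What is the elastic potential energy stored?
PE = ½kx² = ½(1895)(0.39)² = 144.1 J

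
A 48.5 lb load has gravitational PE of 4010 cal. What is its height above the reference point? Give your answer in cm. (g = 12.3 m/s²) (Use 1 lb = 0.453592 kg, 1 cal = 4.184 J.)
Convert to SI: m = 21.9992 kg, PE = 16777.8 J
h = PE/(mg) = 16777.8/(21.9992·12.3) = 62.0046 m = 6200 cm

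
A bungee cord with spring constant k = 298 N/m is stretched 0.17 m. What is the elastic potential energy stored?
PE = ½kx² = ½(298)(0.17)² = 4.306 J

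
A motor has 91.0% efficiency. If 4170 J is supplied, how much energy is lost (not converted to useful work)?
W_lost = W_in(1 − η) = 4170·(1 − 0.91) = 375.3 J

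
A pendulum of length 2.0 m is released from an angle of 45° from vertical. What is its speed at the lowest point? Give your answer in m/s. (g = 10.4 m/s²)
h = L(1 − cosθ) = 2.0(1 − cos45°) = 0.585786 m
v = √(2gh) = √(2·10.4·0.585786) = 3.491 m/s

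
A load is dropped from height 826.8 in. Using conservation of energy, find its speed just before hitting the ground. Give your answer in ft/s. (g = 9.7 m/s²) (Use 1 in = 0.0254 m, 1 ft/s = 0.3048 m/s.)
Convert to SI: h = 21.0007 m
mgh = ½mv² ⇒ v = √(2gh) = √(2·9.7·21.0007) = 20.1845 m/s = 66.22 ft/s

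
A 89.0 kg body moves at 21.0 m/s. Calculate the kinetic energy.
KE = ½mv² = ½(89.0)(21.0)² = 19620 J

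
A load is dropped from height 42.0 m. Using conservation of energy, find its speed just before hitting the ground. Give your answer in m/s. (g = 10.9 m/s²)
mgh = ½mv² ⇒ v = √(2gh) = √(2·10.9·42.0) = 30.26 m/s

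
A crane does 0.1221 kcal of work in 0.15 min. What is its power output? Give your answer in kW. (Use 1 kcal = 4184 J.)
Convert to SI: W = 510.866 J, t = 9.0 s
P = W/t = 510.866/9.0 = 56.7629 W = 0.05676 kW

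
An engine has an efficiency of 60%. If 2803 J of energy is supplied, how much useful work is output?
W_out = η·W_in = 0.6·2803 = 1681.8 J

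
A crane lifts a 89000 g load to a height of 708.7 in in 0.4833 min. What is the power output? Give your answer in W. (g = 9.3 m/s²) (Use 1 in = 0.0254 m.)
Convert to SI: m = 89.0 kg, h = 18.001 m, t = 28.998 s
P = mgh/t = (89.0)(9.3)(18.001)/28.998 = 513.8 W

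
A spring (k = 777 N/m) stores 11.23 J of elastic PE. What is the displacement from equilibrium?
x = √(2·PE/k) = √(2·11.23/777) = 0.17 m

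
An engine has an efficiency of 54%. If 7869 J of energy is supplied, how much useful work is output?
W_out = η·W_in = 0.54·7869 = 4249.26 J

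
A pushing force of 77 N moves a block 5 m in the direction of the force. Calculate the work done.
W = F·d = (77)(5) = 385.0 J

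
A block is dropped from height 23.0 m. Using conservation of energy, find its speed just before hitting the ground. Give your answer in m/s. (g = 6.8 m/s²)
mgh = ½mv² ⇒ v = √(2gh) = √(2·6.8·23.0) = 17.69 m/s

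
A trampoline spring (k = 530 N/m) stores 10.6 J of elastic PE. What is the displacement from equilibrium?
x = √(2·PE/k) = √(2·10.6/530) = 0.2 m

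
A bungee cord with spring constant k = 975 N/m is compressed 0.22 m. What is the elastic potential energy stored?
PE = ½kx² = ½(975)(0.22)² = 23.6 J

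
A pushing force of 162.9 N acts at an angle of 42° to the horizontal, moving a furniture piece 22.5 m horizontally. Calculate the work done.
W = F·d·cosθ = (162.9)(22.5)cos(42°) = 2724 J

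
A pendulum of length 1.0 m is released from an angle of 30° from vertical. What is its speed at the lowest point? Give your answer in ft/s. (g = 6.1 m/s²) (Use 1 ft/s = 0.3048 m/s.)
h = L(1 − cosθ) = 1.0(1 − cos30°) = 0.133975 m
v = √(2gh) = √(2·6.1·0.133975) = 1.27847 m/s = 4.194 ft/s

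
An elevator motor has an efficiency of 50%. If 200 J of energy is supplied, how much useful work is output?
W_out = η·W_in = 0.5·200 = 100.0 J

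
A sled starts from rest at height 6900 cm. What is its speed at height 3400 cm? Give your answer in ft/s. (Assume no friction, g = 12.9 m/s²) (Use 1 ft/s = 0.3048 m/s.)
Convert to SI: h₁−h₂ = 35.0 m
mgh₁ = mgh₂ + ½mv² ⇒ v = √(2g(h₁−h₂)) = √(2·12.9·35.0) = 30.05 m/s = 98.59 ft/s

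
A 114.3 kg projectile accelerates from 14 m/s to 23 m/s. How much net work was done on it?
W = ΔKE = ½m(v₂² − v₁²) = ½(114.3)(23² − 14²) = 19030.95 J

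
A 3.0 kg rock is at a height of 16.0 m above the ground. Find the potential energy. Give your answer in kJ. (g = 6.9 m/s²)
PE = mgh = (3.0)(6.9)(16.0) = 331.2 J = 0.3312 kJ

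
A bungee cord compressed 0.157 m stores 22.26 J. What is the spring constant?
k = 2·PE/x² = 2·22.26/(0.157)² = 1806 N/m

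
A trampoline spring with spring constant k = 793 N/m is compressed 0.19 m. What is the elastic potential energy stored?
PE = ½kx² = ½(793)(0.19)² = 14.31 J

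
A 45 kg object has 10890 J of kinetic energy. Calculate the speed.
v = √(2·KE/m) = √(2·10890/45) = 22.0 m/s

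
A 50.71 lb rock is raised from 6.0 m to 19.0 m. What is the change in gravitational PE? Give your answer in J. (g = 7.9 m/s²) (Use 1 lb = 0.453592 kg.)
Convert to SI: m = 23.0017 kg, Δh = 13.0 m
ΔPE = mgΔh = (23.0017)(7.9)(13.0) = 2362 J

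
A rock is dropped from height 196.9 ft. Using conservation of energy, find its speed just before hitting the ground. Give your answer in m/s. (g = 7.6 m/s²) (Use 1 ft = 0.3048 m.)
Convert to SI: h = 60.0151 m
mgh = ½mv² ⇒ v = √(2gh) = √(2·7.6·60.0151) = 30.2 m/s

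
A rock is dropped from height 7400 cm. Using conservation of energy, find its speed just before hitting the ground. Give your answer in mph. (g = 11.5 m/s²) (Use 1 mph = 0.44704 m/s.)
Convert to SI: h = 74.0 m
mgh = ½mv² ⇒ v = √(2gh) = √(2·11.5·74.0) = 41.2553 m/s = 92.29 mph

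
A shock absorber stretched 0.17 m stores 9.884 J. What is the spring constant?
k = 2·PE/x² = 2·9.884/(0.17)² = 684.0 N/m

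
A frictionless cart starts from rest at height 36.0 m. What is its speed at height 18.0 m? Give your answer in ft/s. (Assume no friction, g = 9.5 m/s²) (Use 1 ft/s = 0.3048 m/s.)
mgh₁ = mgh₂ + ½mv² ⇒ v = √(2g(h₁−h₂)) = √(2·9.5·18.0) = 18.4932 m/s = 60.67 ft/s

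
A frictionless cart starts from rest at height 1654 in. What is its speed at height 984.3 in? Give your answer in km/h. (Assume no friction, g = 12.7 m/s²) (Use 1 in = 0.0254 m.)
Convert to SI: h₁−h₂ = 17.0104 m
mgh₁ = mgh₂ + ½mv² ⇒ v = √(2g(h₁−h₂)) = √(2·12.7·17.0104) = 20.7861 m/s = 74.83 km/h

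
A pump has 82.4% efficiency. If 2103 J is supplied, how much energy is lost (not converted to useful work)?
W_lost = W_in(1 − η) = 2103·(1 − 0.824) = 370.1 J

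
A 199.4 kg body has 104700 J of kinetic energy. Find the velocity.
v = √(2·KE/m) = √(2·104700/199.4) = 32.41 m/s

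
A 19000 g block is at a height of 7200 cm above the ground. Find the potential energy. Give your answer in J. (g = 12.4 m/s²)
Convert to SI: m = 19.0 kg, h = 72.0 m
PE = mgh = (19.0)(12.4)(72.0) = 16960 J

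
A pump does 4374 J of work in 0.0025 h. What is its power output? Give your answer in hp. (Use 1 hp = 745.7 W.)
Convert to SI: W = 4374.0 J, t = 9.0 s
P = W/t = 4374.0/9.0 = 486.0 W = 0.6517 hp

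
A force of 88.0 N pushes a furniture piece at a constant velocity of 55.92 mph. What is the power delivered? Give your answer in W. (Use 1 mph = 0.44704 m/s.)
Convert to SI: F = 88.0 N, v = 24.9985 m/s
P = Fv = (88.0)(24.9985) = 2200 W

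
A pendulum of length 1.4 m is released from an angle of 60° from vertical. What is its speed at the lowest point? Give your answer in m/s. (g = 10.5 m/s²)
h = L(1 − cosθ) = 1.4(1 − cos60°) = 0.7 m
v = √(2gh) = √(2·10.5·0.7) = 3.834 m/s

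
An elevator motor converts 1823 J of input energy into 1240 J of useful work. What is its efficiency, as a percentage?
η = W_out/W_in = 1240/1823 = 68.02%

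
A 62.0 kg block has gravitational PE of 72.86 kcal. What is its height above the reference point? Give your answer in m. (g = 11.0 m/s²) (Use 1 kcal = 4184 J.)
Convert to SI: m = 62.0 kg, PE = 304846 J
h = PE/(mg) = 304846/(62.0·11.0) = 447.0 m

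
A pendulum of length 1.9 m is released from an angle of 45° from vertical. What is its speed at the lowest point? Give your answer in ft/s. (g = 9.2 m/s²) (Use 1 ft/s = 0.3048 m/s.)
h = L(1 − cosθ) = 1.9(1 − cos45°) = 0.556497 m
v = √(2gh) = √(2·9.2·0.556497) = 3.19993 m/s = 10.5 ft/s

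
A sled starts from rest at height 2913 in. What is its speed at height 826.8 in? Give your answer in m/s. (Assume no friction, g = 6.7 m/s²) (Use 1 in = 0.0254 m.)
Convert to SI: h₁−h₂ = 52.9895 m
mgh₁ = mgh₂ + ½mv² ⇒ v = √(2g(h₁−h₂)) = √(2·6.7·52.9895) = 26.65 m/s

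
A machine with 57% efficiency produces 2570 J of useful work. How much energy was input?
W_in = W_out/η = 2570/0.57 = 4509 J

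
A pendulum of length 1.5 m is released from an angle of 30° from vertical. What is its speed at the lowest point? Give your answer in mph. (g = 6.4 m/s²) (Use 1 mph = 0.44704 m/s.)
h = L(1 − cosθ) = 1.5(1 − cos30°) = 0.200962 m
v = √(2gh) = √(2·6.4·0.200962) = 1.60384 m/s = 3.588 mph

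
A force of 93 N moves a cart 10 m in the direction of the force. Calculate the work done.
W = F·d = (93)(10) = 930.0 J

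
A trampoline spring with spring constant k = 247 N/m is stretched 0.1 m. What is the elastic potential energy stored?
PE = ½kx² = ½(247)(0.1)² = 1.235 J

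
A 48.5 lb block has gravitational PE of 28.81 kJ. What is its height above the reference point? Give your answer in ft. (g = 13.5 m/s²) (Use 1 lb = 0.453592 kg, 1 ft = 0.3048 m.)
Convert to SI: m = 21.9992 kg, PE = 28810.0 J
h = PE/(mg) = 28810.0/(21.9992·13.5) = 97.0068 m = 318.3 ft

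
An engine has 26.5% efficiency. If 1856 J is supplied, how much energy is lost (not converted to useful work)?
W_lost = W_in(1 − η) = 1856·(1 − 0.265) = 1364 J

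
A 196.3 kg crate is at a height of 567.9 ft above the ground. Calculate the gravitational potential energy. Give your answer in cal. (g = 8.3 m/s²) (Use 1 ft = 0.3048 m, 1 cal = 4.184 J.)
Convert to SI: m = 196.3 kg, h = 173.096 m
PE = mgh = (196.3)(8.3)(173.096) = 282023 J = 67410 cal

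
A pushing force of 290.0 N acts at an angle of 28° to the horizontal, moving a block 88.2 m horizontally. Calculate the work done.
W = F·d·cosθ = (290.0)(88.2)cos(28°) = 22580 J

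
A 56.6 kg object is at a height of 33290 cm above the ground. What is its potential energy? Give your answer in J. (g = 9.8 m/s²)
Convert to SI: m = 56.6 kg, h = 332.9 m
PE = mgh = (56.6)(9.8)(332.9) = 184700 J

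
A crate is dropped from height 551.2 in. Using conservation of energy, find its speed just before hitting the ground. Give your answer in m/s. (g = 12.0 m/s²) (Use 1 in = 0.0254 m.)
Convert to SI: h = 14.0005 m
mgh = ½mv² ⇒ v = √(2gh) = √(2·12.0·14.0005) = 18.33 m/s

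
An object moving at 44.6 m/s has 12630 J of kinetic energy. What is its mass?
m = 2·KE/v² = 2·12630/(44.6)² = 12.7 kg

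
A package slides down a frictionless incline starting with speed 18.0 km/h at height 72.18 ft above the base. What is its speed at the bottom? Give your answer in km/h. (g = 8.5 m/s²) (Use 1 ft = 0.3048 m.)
Convert to SI: v₀ = 5.0 m/s, h = 22.0005 m
½mv₀² + mgh = ½mv² ⇒ v = √(v₀² + 2gh) = √(5.0² + 2·8.5·22.0005) = 19.9752 m/s = 71.91 km/h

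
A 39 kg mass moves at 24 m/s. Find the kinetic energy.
KE = ½mv² = ½(39)(24)² = 11232.0 J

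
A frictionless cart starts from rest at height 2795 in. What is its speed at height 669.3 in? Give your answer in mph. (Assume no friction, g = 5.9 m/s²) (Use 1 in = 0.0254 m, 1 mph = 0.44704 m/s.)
Convert to SI: h₁−h₂ = 53.9928 m
mgh₁ = mgh₂ + ½mv² ⇒ v = √(2g(h₁−h₂)) = √(2·5.9·53.9928) = 25.2411 m/s = 56.46 mph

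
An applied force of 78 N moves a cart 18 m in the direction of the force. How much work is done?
W = F·d = (78)(18) = 1404 J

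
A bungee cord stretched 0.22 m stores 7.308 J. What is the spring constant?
k = 2·PE/x² = 2·7.308/(0.22)² = 302.0 N/m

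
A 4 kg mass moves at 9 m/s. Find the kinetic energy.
KE = ½mv² = ½(4)(9)² = 162.0 J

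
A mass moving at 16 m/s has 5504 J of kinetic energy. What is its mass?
m = 2·KE/v² = 2·5504/(16)² = 43.0 kg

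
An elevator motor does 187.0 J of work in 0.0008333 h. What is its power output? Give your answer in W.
Convert to SI: W = 187.0 J, t = 2.99988 s
P = W/t = 187.0/2.99988 = 62.34 W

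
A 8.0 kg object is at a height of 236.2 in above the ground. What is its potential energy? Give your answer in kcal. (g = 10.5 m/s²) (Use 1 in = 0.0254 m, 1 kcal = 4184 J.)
Convert to SI: m = 8.0 kg, h = 5.99948 m
PE = mgh = (8.0)(10.5)(5.99948) = 503.956 J = 0.1204 kcal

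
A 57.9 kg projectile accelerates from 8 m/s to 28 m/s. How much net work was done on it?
W = ΔKE = ½m(v₂² − v₁²) = ½(57.9)(28² − 8²) = 20844.0 J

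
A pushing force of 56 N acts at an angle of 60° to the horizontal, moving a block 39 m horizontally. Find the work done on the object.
W = F·d·cosθ = (56)(39)cos(60°) = 1092 J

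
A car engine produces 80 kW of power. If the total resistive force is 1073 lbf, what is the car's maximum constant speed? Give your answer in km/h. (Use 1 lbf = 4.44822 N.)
Convert to SI: F = 4772.94 N
P = Fv ⇒ v = P/F = 80000 W/4772.94 N = 16.7612 m/s = 60.34 km/h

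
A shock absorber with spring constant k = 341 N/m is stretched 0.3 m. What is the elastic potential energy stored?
PE = ½kx² = ½(341)(0.3)² = 15.35 J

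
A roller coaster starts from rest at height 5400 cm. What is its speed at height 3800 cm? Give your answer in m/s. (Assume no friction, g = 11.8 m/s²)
Convert to SI: h₁−h₂ = 16.0 m
mgh₁ = mgh₂ + ½mv² ⇒ v = √(2g(h₁−h₂)) = √(2·11.8·16.0) = 19.43 m/s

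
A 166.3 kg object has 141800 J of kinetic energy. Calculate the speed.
v = √(2·KE/m) = √(2·141800/166.3) = 41.3 m/s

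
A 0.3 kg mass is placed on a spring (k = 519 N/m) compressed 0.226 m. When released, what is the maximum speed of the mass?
½kx² = ½mv² ⇒ v = x√(k/m) = (0.226)√(519/0.3) = 9.4 m/s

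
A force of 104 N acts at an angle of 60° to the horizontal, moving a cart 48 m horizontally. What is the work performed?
W = F·d·cosθ = (104)(48)cos(60°) = 2496 J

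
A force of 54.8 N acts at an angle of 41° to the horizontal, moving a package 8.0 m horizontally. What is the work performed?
W = F·d·cosθ = (54.8)(8.0)cos(41°) = 330.9 J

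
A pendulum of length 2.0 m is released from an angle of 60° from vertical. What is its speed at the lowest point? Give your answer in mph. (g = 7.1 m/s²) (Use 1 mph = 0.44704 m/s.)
h = L(1 − cosθ) = 2.0(1 − cos60°) = 1.0 m
v = √(2gh) = √(2·7.1·1.0) = 3.76829 m/s = 8.429 mph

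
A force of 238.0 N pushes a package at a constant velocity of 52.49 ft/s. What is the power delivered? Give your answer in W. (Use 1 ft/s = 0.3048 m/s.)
Convert to SI: F = 238.0 N, v = 15.999 m/s
P = Fv = (238.0)(15.999) = 3808 W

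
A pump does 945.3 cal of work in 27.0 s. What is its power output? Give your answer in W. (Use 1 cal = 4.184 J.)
Convert to SI: W = 3955.14 J, t = 27.0 s
P = W/t = 3955.14/27.0 = 146.5 W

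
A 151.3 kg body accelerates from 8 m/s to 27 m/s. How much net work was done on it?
W = ΔKE = ½m(v₂² − v₁²) = ½(151.3)(27² − 8²) = 50307.25 J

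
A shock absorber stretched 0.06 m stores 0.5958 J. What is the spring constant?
k = 2·PE/x² = 2·0.5958/(0.06)² = 331.0 N/m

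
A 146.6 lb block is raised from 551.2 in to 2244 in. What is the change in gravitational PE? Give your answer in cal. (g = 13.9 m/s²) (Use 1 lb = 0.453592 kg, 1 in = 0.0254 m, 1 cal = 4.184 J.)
Convert to SI: m = 66.4966 kg, Δh = 42.9971 m
ΔPE = mgΔh = (66.4966)(13.9)(42.9971) = 39742.3 J = 9499 cal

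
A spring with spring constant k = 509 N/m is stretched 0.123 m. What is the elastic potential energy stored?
PE = ½kx² = ½(509)(0.123)² = 3.85 J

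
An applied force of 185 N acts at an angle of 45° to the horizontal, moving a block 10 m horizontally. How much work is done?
W = F·d·cosθ = (185)(10)cos(45°) = 1308 J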